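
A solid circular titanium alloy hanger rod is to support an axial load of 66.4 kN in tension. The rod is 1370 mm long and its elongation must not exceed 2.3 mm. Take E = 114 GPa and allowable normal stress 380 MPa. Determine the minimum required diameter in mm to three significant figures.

21.0 mm

Required area A ≥ P/σ_allow = 66400/380 = 174.7 mm².
For a solid circular section, d ≥ √(4A/π) = 14.92 mm.
Elongation limit: A ≥ PL/(Eδ_allow) = 66400·1370/(114000·2.3) = 346.9 mm² ⇒ d ≥ 21.02 mm.
The elongation limit governs.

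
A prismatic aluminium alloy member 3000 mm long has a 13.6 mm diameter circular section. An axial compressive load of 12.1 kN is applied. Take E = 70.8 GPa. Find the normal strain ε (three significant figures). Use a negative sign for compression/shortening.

-0.00118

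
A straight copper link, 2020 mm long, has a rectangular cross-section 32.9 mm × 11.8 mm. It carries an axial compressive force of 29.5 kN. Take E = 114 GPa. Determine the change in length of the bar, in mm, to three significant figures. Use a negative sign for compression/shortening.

A = 388.2 mm².
δ_mech = NL/(AE) = -29500·2020/(388.2·114000) = -1.346 mm.

-1.35 mm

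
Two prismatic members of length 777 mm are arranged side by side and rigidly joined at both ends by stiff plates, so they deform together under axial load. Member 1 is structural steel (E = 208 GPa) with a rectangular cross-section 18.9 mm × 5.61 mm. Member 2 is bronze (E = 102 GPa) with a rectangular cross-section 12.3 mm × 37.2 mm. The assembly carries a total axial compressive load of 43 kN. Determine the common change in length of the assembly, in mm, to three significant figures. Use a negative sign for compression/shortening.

A_1 = 106 mm².
A_2 = 457.6 mm².
Equal strain + equilibrium ⇒ each member carries load in proportion to AE: A₁E₁ = 22050000 N, A₂E₂ = 46670000 N, ΣAE = 68730000 N.
δ = PL/ΣAE = -43000·777/68730000 = -0.4862 mm.

-0.486 mm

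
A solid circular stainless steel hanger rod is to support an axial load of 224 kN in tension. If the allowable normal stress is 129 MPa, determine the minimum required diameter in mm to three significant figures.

47.0 mm

Required area A ≥ P/σ_allow = 224000/129 = 1736 mm².
For a solid circular section, d ≥ √(4A/π) = 47.02 mm.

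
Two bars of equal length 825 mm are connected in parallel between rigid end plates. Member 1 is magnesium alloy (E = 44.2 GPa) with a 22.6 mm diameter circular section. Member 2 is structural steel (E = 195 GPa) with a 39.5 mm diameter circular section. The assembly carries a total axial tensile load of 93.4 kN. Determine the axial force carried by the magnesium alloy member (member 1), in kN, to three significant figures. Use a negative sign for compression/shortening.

A_1 = 401.1 mm².
A_2 = 1225 mm².
Equal strain + equilibrium ⇒ each member carries load in proportion to AE: A₁E₁ = 17730000 N, A₂E₂ = 239000000 N, ΣAE = 256700000 N.
F₁ = P·A₁E₁/ΣAE = 93400·17730000/256700000 = 6452 N.

6.45 kN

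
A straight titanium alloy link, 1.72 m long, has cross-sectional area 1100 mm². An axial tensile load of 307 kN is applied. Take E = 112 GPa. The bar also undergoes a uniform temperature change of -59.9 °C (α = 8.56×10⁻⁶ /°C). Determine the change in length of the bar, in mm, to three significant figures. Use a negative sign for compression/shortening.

3.40 mm

δ_mech = NL/(AE) = 307000·1720/(1100·112000) = 4.286 mm.
δ_thermal = αLΔT = 8.56e-6·1720·-59.9 = -0.8819 mm.
δ = δ_mech + δ_thermal = 3.404 mm.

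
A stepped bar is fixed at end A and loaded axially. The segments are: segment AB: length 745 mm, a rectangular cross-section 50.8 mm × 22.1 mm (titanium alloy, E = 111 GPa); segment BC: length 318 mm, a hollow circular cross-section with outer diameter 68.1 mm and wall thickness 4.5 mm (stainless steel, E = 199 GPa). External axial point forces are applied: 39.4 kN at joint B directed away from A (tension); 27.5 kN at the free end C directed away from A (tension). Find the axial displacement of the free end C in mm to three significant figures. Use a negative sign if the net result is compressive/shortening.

Internal axial forces (sectioning from the free end, tension +): N_BC = 27.5 kN, N_AB = 66.9 kN.
A_AB = 1123 mm².
A_BC = 899.1 mm².
δ_AB = 66900·745/(1123·111000) = 0.3999 mm
δ_BC = 27500·318/(899.1·199000) = 0.04888 mm
δ = Σδ_i = 0.4488 mm.

0.449 mm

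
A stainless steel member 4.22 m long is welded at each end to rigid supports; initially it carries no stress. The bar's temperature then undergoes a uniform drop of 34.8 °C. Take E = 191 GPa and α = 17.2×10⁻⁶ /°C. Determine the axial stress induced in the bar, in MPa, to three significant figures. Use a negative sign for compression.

114 MPa

Free thermal expansion αLΔT = 17.2e-6 · 4220 · -34.8 = -2.526 mm.
The walls impose strain ε = −(-2.526)/4220 = 5.9856e-04; σ = Eε = 191000 · 5.9856e-04 = 114.3 MPa.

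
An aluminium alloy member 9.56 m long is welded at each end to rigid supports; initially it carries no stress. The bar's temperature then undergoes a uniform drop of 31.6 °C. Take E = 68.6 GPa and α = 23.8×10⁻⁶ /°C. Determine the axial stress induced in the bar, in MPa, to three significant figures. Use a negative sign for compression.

Free thermal expansion αLΔT = 23.8e-6 · 9560 · -31.6 = -7.19 mm.
The walls impose strain ε = −(-7.19)/9560 = 7.5208e-04; σ = Eε = 68600 · 7.5208e-04 = 51.59 MPa.

51.6 MPa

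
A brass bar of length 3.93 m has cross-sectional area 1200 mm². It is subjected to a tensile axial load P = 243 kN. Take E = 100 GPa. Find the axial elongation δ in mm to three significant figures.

δ_mech = NL/(AE) = 243000·3930/(1200·100000) = 7.958 mm.

7.96 mm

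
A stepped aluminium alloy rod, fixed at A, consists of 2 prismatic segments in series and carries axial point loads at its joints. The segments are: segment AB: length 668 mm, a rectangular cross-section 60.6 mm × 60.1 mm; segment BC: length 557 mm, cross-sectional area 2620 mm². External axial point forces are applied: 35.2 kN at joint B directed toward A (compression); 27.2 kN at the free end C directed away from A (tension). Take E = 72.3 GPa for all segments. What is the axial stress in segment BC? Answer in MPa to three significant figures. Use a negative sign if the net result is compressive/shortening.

10.4 MPa

Internal axial forces (sectioning from the free end, tension +): N_BC = 27.2 kN, N_AB = -8 kN.
σ_BC = N_BC/A_BC = 27200/2620 = 10.38 MPa.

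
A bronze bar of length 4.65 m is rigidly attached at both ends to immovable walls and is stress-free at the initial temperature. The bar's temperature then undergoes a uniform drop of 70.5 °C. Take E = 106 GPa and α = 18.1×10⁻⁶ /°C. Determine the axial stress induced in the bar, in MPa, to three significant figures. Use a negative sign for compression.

Free thermal expansion αLΔT = 18.1e-6 · 4650 · -70.5 = -5.934 mm.
The walls impose strain ε = −(-5.934)/4650 = 1.2760e-03; σ = Eε = 106000 · 1.2760e-03 = 135.3 MPa.

135 MPa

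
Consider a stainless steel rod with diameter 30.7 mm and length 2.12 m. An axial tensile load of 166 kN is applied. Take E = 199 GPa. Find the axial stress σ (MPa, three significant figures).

224 MPa

A = 740.2 mm².
σ = N/A = 166000/740.2 = 224.3 MPa.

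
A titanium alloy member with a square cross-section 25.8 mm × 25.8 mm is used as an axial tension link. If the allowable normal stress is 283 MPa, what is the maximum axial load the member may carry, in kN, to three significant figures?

A = 665.6 mm².
P_max = σ_allow · A = 283 · 665.6 = 188400 N = 188.4 kN.

188 kN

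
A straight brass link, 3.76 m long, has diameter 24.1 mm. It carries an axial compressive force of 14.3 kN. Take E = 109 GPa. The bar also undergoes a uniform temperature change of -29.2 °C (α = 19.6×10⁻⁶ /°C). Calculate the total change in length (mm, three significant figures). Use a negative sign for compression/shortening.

A = 456.2 mm².
δ_mech = NL/(AE) = -14300·3760/(456.2·109000) = -1.081 mm.
δ_thermal = αLΔT = 19.6e-6·3760·-29.2 = -2.152 mm.
δ = δ_mech + δ_thermal = -3.233 mm.

-3.23 mm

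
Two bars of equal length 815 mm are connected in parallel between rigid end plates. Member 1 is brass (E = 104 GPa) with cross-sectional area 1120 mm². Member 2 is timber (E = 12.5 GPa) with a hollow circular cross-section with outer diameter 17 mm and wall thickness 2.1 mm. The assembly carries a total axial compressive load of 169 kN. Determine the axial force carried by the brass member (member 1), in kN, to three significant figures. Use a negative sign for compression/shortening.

-167 kN

A_2 = 98.3 mm².
Equal strain + equilibrium ⇒ each member carries load in proportion to AE: A₁E₁ = 116500000 N, A₂E₂ = 1229000 N, ΣAE = 117700000 N.
F₁ = P·A₁E₁/ΣAE = -169000·116500000/117700000 = -167200 N.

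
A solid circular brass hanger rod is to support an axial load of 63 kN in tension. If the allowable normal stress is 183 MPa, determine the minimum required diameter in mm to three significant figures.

20.9 mm

Required area A ≥ P/σ_allow = 63000/183 = 344.3 mm².
For a solid circular section, d ≥ √(4A/π) = 20.94 mm.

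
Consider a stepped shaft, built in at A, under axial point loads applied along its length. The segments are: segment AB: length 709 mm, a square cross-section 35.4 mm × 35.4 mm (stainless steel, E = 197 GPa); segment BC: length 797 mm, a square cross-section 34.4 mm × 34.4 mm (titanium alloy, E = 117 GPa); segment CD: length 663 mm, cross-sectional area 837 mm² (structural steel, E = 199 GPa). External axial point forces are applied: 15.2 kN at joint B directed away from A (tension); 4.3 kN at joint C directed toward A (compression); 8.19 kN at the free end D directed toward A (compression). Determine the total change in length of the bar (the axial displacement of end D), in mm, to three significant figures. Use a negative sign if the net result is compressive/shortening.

Internal axial forces (sectioning from the free end, tension +): N_CD = -8.19 kN, N_BC = -12.49 kN, N_AB = 2.71 kN.
A_AB = 1253 mm².
A_BC = 1183 mm².
δ_AB = 2710·709/(1253·197000) = 0.007783 mm
δ_BC = -12490·797/(1183·117000) = -0.0719 mm
δ_CD = -8190·663/(837·199000) = -0.0326 mm
δ = Σδ_i = -0.09672 mm.

-0.0967 mm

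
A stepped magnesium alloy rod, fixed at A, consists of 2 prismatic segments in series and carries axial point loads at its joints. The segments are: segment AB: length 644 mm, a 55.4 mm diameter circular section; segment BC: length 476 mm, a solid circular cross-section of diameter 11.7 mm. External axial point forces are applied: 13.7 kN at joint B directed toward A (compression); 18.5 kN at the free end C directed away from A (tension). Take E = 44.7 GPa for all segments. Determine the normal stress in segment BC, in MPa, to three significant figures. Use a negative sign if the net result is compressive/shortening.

172 MPa

Internal axial forces (sectioning from the free end, tension +): N_BC = 18.5 kN, N_AB = 4.8 kN.
A_BC = 107.5 mm².
σ_BC = N_BC/A_BC = 18500/107.5 = 172.1 MPa.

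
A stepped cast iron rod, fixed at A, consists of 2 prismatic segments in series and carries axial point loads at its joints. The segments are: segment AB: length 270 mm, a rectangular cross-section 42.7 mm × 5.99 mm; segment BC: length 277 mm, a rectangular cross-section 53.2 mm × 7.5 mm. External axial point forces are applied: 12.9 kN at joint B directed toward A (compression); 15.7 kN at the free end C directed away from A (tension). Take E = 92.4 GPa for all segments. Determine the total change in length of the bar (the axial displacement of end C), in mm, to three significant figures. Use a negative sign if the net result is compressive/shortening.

0.150 mm

Internal axial forces (sectioning from the free end, tension +): N_BC = 15.7 kN, N_AB = 2.8 kN.
A_AB = 255.8 mm².
A_BC = 399 mm².
δ_AB = 2800·270/(255.8·92400) = 0.03199 mm
δ_BC = 15700·277/(399·92400) = 0.118 mm
δ = Σδ_i = 0.1499 mm.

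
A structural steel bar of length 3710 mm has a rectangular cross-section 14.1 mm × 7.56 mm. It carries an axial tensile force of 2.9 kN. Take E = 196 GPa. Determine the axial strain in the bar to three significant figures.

A = 106.6 mm².
σ = N/A = 27.21 MPa; ε = σ/E = 27.21/196000 = 1.388e-04.

1.39e-04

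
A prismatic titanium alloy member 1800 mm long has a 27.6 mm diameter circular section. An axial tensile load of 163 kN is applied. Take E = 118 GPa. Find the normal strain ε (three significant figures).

A = 598.3 mm².
σ = N/A = 272.4 MPa; ε = σ/E = 272.4/118000 = 2.309e-03.

0.00231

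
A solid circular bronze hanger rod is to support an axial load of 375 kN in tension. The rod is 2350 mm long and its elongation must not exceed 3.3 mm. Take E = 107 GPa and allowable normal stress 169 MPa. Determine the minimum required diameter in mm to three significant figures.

56.4 mm

Required area A ≥ P/σ_allow = 375000/169 = 2219 mm².
For a solid circular section, d ≥ √(4A/π) = 53.15 mm.
Elongation limit: A ≥ PL/(Eδ_allow) = 375000·2350/(107000·3.3) = 2496 mm² ⇒ d ≥ 56.37 mm.
The elongation limit governs.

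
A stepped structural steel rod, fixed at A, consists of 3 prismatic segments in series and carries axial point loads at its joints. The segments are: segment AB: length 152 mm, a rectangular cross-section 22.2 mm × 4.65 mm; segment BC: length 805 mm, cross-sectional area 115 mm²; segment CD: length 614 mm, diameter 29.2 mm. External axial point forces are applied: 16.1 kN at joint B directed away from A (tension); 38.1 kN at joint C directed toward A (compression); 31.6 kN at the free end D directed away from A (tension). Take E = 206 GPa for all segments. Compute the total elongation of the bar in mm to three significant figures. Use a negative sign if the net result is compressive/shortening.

Internal axial forces (sectioning from the free end, tension +): N_CD = 31.6 kN, N_BC = -6.5 kN, N_AB = 9.6 kN.
A_AB = 103.2 mm².
A_CD = 669.7 mm².
δ_AB = 9600·152/(103.2·206000) = 0.06862 mm
δ_BC = -6500·805/(115·206000) = -0.2209 mm
δ_CD = 31600·614/(669.7·206000) = 0.1406 mm
δ = Σδ_i = -0.01161 mm.

-0.0116 mm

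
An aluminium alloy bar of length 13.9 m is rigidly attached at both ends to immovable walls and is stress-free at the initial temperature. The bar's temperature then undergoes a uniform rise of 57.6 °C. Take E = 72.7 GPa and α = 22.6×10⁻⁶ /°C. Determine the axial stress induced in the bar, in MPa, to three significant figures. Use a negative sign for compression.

Free thermal expansion αLΔT = 22.6e-6 · 13900 · 57.6 = 18.09 mm.
The walls impose strain ε = −(18.09)/13900 = -1.3018e-03; σ = Eε = 72700 · -1.3018e-03 = -94.64 MPa.

-94.6 MPa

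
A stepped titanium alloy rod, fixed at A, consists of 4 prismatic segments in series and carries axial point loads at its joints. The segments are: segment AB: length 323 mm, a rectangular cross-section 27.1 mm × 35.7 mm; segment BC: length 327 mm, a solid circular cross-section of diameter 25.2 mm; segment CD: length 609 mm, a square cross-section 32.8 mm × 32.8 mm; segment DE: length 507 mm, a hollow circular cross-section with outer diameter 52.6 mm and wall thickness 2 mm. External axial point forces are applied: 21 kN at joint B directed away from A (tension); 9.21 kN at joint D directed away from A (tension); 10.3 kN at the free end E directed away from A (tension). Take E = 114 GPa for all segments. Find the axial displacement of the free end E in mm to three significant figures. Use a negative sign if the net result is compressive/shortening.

Internal axial forces (sectioning from the free end, tension +): N_DE = 10.3 kN, N_CD = 19.51 kN, N_BC = 19.51 kN, N_AB = 40.51 kN.
A_AB = 967.5 mm².
A_BC = 498.8 mm².
A_CD = 1076 mm².
A_DE = 317.9 mm².
δ_AB = 40510·323/(967.5·114000) = 0.1186 mm
δ_BC = 19510·327/(498.8·114000) = 0.1122 mm
δ_CD = 19510·609/(1076·114000) = 0.09688 mm
δ_DE = 10300·507/(317.9·114000) = 0.1441 mm
δ = Σδ_i = 0.4718 mm.

0.472 mm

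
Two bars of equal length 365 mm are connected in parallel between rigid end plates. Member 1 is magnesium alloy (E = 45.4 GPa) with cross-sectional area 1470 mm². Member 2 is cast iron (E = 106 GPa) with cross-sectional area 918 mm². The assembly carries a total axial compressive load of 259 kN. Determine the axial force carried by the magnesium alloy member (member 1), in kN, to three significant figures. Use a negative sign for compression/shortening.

Equal strain + equilibrium ⇒ each member carries load in proportion to AE: A₁E₁ = 66740000 N, A₂E₂ = 97310000 N, ΣAE = 164000000 N.
F₁ = P·A₁E₁/ΣAE = -259000·66740000/164000000 = -105400 N.

-105 kN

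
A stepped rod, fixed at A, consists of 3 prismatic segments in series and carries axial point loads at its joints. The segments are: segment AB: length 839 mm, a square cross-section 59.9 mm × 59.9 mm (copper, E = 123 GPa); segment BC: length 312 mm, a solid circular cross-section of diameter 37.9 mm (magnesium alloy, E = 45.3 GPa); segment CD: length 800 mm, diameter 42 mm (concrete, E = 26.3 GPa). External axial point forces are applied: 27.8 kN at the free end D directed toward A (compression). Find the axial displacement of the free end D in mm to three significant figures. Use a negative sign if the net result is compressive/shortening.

-0.833 mm

Internal axial forces (sectioning from the free end, tension +): N_CD = -27.8 kN, N_BC = -27.8 kN, N_AB = -27.8 kN.
A_AB = 3588 mm².
A_BC = 1128 mm².
A_CD = 1385 mm².
δ_AB = -27800·839/(3588·123000) = -0.05285 mm
δ_BC = -27800·312/(1128·45300) = -0.1697 mm
δ_CD = -27800·800/(1385·26300) = -0.6104 mm
δ = Σδ_i = -0.8329 mm.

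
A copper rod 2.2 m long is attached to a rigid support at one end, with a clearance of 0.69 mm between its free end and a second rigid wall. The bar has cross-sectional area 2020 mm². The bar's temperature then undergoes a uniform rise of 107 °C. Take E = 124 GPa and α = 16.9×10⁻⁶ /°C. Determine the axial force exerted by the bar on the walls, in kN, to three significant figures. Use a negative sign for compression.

Free thermal expansion αLΔT = 16.9e-6 · 2200 · 107 = 3.978 mm.
The walls engage after the gap closes; constrained expansion = 3.978 − 0.69 = 3.288 mm.
The walls impose strain ε = −(3.288)/2200 = -1.4947e-03; σ = Eε = 124000 · -1.4947e-03 = -185.3 MPa.
Wall reaction R = σ·A = -185.3·2020 = -374400 N = -374.4 kN.

-374 kN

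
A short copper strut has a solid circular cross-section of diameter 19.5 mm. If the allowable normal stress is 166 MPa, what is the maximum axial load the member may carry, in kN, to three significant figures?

A = 298.6 mm².
P_max = σ_allow · A = 166 · 298.6 = 49580 N = 49.58 kN.

49.6 kN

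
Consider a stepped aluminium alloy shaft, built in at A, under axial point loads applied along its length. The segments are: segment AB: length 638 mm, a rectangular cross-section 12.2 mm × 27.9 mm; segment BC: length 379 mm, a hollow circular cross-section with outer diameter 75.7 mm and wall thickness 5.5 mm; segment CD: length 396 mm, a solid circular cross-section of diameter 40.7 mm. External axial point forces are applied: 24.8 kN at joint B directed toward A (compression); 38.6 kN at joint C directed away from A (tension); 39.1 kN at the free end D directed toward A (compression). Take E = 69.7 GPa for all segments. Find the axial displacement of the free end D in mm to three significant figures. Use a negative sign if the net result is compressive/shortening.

-0.853 mm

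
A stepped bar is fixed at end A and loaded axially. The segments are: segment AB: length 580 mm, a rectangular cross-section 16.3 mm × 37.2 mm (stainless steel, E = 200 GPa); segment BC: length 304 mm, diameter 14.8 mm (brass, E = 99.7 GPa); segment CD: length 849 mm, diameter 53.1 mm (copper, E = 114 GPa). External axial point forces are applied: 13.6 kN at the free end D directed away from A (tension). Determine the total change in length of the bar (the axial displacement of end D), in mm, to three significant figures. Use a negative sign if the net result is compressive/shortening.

0.352 mm

Internal axial forces (sectioning from the free end, tension +): N_CD = 13.6 kN, N_BC = 13.6 kN, N_AB = 13.6 kN.
A_AB = 606.4 mm².
A_BC = 172 mm².
A_CD = 2215 mm².
δ_AB = 13600·580/(606.4·200000) = 0.06504 mm
δ_BC = 13600·304/(172·99700) = 0.241 mm
δ_CD = 13600·849/(2215·114000) = 0.04574 mm
δ = Σδ_i = 0.3518 mm.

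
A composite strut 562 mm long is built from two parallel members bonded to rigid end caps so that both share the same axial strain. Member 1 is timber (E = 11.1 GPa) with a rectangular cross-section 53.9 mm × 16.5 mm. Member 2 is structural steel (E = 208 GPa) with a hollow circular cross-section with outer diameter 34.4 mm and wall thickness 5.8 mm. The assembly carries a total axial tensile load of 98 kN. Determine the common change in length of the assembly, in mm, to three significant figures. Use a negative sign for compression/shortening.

0.466 mm

A_1 = 889.4 mm².
A_2 = 521.1 mm².
Equal strain + equilibrium ⇒ each member carries load in proportion to AE: A₁E₁ = 9872000 N, A₂E₂ = 108400000 N, ΣAE = 118300000 N.
δ = PL/ΣAE = 98000·562/118300000 = 0.4657 mm.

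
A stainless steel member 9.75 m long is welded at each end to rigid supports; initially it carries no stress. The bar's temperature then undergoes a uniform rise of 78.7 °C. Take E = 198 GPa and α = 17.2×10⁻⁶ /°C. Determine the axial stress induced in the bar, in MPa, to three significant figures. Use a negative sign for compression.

Free thermal expansion αLΔT = 17.2e-6 · 9750 · 78.7 = 13.2 mm.
The walls impose strain ε = −(13.2)/9750 = -1.3536e-03; σ = Eε = 198000 · -1.3536e-03 = -268 MPa.

-268 MPa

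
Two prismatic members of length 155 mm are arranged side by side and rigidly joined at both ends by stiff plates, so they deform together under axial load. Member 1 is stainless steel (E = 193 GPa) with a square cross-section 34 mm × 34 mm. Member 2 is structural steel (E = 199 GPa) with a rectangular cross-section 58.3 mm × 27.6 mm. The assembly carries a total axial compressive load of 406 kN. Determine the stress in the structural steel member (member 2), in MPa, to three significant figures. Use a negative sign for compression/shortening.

-149 MPa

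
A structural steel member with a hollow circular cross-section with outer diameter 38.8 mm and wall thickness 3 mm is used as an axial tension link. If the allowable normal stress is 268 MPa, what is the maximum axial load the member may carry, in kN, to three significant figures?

90.4 kN

A = 337.4 mm².
P_max = σ_allow · A = 268 · 337.4 = 90430 N = 90.43 kN.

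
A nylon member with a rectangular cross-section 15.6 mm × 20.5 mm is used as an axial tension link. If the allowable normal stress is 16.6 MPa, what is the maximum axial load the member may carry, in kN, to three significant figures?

5.31 kN

A = 319.8 mm².
P_max = σ_allow · A = 16.6 · 319.8 = 5309 N = 5.309 kN.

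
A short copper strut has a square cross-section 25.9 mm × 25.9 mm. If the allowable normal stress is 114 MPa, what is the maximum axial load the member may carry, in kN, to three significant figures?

76.5 kN

A = 670.8 mm².
P_max = σ_allow · A = 114 · 670.8 = 76470 N = 76.47 kN.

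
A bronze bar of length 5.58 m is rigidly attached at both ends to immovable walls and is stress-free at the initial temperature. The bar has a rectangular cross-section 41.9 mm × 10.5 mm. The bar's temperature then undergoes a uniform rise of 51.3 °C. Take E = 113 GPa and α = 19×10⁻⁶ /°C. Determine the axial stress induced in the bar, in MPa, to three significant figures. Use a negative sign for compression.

-110 MPa

Free thermal expansion αLΔT = 19e-6 · 5580 · 51.3 = 5.439 mm.
The walls impose strain ε = −(5.439)/5580 = -9.7470e-04; σ = Eε = 113000 · -9.7470e-04 = -110.1 MPa.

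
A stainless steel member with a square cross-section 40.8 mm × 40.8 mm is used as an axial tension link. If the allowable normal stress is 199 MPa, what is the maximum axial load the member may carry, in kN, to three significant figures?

331 kN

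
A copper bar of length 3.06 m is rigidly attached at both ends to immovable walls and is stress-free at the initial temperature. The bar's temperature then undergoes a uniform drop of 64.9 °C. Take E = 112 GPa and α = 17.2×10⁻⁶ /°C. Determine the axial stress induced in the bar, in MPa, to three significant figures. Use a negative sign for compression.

Free thermal expansion αLΔT = 17.2e-6 · 3060 · -64.9 = -3.416 mm.
The walls impose strain ε = −(-3.416)/3060 = 1.1163e-03; σ = Eε = 112000 · 1.1163e-03 = 125 MPa.

125 MPa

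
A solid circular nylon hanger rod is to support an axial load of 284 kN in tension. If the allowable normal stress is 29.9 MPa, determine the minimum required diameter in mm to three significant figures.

Required area A ≥ P/σ_allow = 284000/29.9 = 9498 mm².
For a solid circular section, d ≥ √(4A/π) = 110 mm.

110 mm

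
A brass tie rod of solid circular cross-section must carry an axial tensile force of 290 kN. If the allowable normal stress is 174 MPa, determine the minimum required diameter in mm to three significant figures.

46.1 mm

Required area A ≥ P/σ_allow = 290000/174 = 1667 mm².
For a solid circular section, d ≥ √(4A/π) = 46.07 mm.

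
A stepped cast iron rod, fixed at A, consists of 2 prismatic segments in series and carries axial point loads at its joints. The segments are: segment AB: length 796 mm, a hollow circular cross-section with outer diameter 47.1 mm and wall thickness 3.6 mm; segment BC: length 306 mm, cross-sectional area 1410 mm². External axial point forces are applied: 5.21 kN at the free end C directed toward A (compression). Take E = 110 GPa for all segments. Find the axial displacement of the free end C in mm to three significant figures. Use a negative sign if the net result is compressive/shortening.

Internal axial forces (sectioning from the free end, tension +): N_BC = -5.21 kN, N_AB = -5.21 kN.
A_AB = 492 mm².
δ_AB = -5210·796/(492·110000) = -0.07663 mm
δ_BC = -5210·306/(1410·110000) = -0.01028 mm
δ = Σδ_i = -0.08691 mm.

-0.0869 mm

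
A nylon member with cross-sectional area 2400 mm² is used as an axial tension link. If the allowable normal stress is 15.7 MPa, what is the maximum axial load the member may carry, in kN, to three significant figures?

37.7 kN

P_max = σ_allow · A = 15.7 · 2400 = 37680 N = 37.68 kN.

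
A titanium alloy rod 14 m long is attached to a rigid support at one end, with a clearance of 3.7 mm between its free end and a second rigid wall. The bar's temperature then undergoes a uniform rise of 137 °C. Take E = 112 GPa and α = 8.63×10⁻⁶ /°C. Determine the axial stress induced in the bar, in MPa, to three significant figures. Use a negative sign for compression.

-103 MPa

Free thermal expansion αLΔT = 8.63e-6 · 14000 · 137 = 16.55 mm.
The walls engage after the gap closes; constrained expansion = 16.55 − 3.7 = 12.85 mm.
The walls impose strain ε = −(12.85)/14000 = -9.1802e-04; σ = Eε = 112000 · -9.1802e-04 = -102.8 MPa.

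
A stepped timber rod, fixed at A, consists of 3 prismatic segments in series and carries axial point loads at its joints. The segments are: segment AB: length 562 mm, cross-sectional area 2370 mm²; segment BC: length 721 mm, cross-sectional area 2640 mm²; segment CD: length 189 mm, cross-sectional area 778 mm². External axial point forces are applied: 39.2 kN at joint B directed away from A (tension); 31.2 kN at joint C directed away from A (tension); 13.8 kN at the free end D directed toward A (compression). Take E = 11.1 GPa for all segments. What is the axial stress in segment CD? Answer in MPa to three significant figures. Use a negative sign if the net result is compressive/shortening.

-17.7 MPa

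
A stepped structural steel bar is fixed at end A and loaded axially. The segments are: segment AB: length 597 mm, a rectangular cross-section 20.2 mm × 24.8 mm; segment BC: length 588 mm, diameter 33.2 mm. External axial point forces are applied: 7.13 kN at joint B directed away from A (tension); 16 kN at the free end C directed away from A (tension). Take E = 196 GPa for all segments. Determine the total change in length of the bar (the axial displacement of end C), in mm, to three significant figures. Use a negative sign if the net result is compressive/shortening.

Internal axial forces (sectioning from the free end, tension +): N_BC = 16 kN, N_AB = 23.13 kN.
A_AB = 501 mm².
A_BC = 865.7 mm².
δ_AB = 23130·597/(501·196000) = 0.1406 mm
δ_BC = 16000·588/(865.7·196000) = 0.05545 mm
δ = Σδ_i = 0.1961 mm.

0.196 mm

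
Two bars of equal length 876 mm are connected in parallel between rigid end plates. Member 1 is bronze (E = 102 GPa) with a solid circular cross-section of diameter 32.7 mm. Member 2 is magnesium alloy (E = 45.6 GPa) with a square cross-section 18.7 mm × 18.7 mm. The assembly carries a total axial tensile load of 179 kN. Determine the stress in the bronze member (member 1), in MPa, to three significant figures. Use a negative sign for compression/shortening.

A_1 = 839.8 mm².
A_2 = 349.7 mm².
Equal strain + equilibrium ⇒ each member carries load in proportion to AE: A₁E₁ = 85660000 N, A₂E₂ = 15950000 N, ΣAE = 101600000 N.
σ₁ = P·E₁/ΣAE = 179000·102000/101600000 = 179.7 MPa.

180 MPa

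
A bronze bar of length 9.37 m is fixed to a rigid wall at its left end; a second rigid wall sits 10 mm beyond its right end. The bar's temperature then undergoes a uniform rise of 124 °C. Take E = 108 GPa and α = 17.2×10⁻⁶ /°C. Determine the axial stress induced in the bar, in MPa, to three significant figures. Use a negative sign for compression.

-115 MPa

Free thermal expansion αLΔT = 17.2e-6 · 9370 · 124 = 19.98 mm.
The walls engage after the gap closes; constrained expansion = 19.98 − 10 = 9.984 mm.
The walls impose strain ε = −(9.984)/9370 = -1.0656e-03; σ = Eε = 108000 · -1.0656e-03 = -115.1 MPa.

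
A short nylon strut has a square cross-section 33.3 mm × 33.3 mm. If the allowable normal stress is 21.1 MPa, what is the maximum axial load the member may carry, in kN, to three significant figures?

23.4 kN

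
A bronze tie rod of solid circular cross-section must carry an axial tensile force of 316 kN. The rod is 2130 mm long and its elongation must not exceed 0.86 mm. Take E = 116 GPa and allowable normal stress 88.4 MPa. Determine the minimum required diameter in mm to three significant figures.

92.7 mm

Required area A ≥ P/σ_allow = 316000/88.4 = 3575 mm².
For a solid circular section, d ≥ √(4A/π) = 67.46 mm.
Elongation limit: A ≥ PL/(Eδ_allow) = 316000·2130/(116000·0.86) = 6747 mm² ⇒ d ≥ 92.69 mm.
The elongation limit governs.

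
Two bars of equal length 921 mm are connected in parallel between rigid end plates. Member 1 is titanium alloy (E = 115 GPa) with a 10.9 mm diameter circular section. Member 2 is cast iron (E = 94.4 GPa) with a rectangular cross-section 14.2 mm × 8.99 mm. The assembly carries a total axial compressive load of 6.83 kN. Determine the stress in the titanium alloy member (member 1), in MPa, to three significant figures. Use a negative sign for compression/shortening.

A_1 = 93.31 mm².
A_2 = 127.7 mm².
Equal strain + equilibrium ⇒ each member carries load in proportion to AE: A₁E₁ = 10730000 N, A₂E₂ = 12050000 N, ΣAE = 22780000 N.
σ₁ = P·E₁/ΣAE = -6830·115000/22780000 = -34.48 MPa.

-34.5 MPa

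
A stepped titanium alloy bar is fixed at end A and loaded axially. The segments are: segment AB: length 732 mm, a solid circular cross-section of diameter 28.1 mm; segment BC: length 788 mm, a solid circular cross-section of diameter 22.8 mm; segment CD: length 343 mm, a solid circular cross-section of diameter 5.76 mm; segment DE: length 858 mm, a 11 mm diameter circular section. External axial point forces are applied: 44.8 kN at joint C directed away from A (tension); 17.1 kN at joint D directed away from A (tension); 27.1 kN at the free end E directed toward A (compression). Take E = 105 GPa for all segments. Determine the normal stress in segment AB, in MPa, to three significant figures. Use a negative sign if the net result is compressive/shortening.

Internal axial forces (sectioning from the free end, tension +): N_DE = -27.1 kN, N_CD = -10 kN, N_BC = 34.8 kN, N_AB = 34.8 kN.
A_AB = 620.2 mm².
σ_AB = N_AB/A_AB = 34800/620.2 = 56.11 MPa.

56.1 MPa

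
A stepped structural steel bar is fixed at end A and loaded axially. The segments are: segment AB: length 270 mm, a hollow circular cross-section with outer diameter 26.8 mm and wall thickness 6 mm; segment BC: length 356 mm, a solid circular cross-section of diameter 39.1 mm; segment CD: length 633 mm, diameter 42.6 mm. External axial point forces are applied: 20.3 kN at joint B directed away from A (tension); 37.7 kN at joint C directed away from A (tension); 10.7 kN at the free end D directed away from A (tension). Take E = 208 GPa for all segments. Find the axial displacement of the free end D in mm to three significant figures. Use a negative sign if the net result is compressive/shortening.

0.319 mm

Internal axial forces (sectioning from the free end, tension +): N_CD = 10.7 kN, N_BC = 48.4 kN, N_AB = 68.7 kN.
A_AB = 392.1 mm².
A_BC = 1201 mm².
A_CD = 1425 mm².
δ_AB = 68700·270/(392.1·208000) = 0.2275 mm
δ_BC = 48400·356/(1201·208000) = 0.06899 mm
δ_CD = 10700·633/(1425·208000) = 0.02285 mm
δ = Σδ_i = 0.3193 mm.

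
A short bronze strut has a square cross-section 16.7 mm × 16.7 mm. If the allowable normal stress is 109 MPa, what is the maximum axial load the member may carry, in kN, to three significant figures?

30.4 kN

A = 278.9 mm².
P_max = σ_allow · A = 109 · 278.9 = 30400 N = 30.4 kN.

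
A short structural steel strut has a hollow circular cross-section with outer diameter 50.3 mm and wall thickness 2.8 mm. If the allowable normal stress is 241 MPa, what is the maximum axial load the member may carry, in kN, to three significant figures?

A = 417.8 mm².
P_max = σ_allow · A = 241 · 417.8 = 100700 N = 100.7 kN.

101 kN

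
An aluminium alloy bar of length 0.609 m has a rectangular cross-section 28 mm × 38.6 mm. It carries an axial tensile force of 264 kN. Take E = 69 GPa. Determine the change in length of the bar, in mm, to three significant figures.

2.16 mm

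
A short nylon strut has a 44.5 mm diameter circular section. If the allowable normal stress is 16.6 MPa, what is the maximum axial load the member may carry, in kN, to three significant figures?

A = 1555 mm².
P_max = σ_allow · A = 16.6 · 1555 = 25820 N = 25.82 kN.

25.8 kN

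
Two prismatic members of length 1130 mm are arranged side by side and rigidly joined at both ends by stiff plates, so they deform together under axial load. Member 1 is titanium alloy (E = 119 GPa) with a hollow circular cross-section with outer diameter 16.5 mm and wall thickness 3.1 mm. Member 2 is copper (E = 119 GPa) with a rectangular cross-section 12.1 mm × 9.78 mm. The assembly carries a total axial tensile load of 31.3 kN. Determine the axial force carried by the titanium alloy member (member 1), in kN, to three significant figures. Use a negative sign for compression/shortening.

A_1 = 130.5 mm².
A_2 = 118.3 mm².
Equal strain + equilibrium ⇒ each member carries load in proportion to AE: A₁E₁ = 15530000 N, A₂E₂ = 14080000 N, ΣAE = 29610000 N.
F₁ = P·A₁E₁/ΣAE = 31300·15530000/29610000 = 16420 N.

16.4 kN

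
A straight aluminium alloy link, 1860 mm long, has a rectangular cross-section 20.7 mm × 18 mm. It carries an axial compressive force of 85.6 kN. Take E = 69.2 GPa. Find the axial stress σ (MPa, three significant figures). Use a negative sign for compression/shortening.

A = 372.6 mm².
σ = N/A = -85600/372.6 = -229.7 MPa.

-230 MPa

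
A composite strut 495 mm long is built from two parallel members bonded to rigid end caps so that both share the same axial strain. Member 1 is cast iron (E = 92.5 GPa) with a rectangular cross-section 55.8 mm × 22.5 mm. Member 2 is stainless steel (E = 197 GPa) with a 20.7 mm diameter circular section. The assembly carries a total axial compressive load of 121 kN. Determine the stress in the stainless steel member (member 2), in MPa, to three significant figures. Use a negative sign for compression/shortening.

-131 MPa

A_1 = 1256 mm².
A_2 = 336.5 mm².
Equal strain + equilibrium ⇒ each member carries load in proportion to AE: A₁E₁ = 116100000 N, A₂E₂ = 66300000 N, ΣAE = 182400000 N.
σ₂ = P·E₂/ΣAE = -121000·197000/182400000 = -130.7 MPa.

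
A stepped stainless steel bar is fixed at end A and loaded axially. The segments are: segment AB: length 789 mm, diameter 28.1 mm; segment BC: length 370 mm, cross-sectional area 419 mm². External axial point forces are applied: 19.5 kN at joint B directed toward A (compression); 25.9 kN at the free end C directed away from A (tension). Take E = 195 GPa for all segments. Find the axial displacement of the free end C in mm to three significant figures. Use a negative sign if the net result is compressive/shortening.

0.159 mm

Internal axial forces (sectioning from the free end, tension +): N_BC = 25.9 kN, N_AB = 6.4 kN.
A_AB = 620.2 mm².
δ_AB = 6400·789/(620.2·195000) = 0.04176 mm
δ_BC = 25900·370/(419·195000) = 0.1173 mm
δ = Σδ_i = 0.159 mm.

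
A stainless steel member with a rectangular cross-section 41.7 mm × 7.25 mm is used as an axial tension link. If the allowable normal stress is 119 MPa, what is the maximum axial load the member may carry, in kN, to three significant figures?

36.0 kN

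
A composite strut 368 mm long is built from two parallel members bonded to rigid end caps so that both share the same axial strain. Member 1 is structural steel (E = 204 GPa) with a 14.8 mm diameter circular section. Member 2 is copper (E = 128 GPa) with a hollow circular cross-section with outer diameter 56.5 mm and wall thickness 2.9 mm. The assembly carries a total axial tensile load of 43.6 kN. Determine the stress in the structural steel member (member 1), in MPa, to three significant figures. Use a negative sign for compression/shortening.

A_1 = 172 mm².
A_2 = 488.3 mm².
Equal strain + equilibrium ⇒ each member carries load in proportion to AE: A₁E₁ = 35090000 N, A₂E₂ = 62510000 N, ΣAE = 97600000 N.
σ₁ = P·E₁/ΣAE = 43600·204000/97600000 = 91.13 MPa.

91.1 MPa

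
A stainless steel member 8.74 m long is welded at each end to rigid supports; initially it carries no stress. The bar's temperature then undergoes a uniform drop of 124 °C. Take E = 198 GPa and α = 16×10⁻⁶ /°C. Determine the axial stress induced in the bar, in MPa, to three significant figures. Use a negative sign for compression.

393 MPa

Free thermal expansion αLΔT = 16e-6 · 8740 · -124 = -17.34 mm.
The walls impose strain ε = −(-17.34)/8740 = 1.9840e-03; σ = Eε = 198000 · 1.9840e-03 = 392.8 MPa.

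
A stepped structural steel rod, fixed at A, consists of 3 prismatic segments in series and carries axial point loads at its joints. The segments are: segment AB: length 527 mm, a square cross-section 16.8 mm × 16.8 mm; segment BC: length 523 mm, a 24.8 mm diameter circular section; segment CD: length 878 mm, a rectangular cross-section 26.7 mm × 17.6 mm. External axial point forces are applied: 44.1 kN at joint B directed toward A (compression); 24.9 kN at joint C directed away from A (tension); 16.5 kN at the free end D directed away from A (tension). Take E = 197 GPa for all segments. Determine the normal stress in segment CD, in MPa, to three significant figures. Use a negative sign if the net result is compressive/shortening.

35.1 MPa

Internal axial forces (sectioning from the free end, tension +): N_CD = 16.5 kN, N_BC = 41.4 kN, N_AB = -2.7 kN.
A_CD = 469.9 mm².
σ_CD = N_CD/A_CD = 16500/469.9 = 35.11 MPa.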